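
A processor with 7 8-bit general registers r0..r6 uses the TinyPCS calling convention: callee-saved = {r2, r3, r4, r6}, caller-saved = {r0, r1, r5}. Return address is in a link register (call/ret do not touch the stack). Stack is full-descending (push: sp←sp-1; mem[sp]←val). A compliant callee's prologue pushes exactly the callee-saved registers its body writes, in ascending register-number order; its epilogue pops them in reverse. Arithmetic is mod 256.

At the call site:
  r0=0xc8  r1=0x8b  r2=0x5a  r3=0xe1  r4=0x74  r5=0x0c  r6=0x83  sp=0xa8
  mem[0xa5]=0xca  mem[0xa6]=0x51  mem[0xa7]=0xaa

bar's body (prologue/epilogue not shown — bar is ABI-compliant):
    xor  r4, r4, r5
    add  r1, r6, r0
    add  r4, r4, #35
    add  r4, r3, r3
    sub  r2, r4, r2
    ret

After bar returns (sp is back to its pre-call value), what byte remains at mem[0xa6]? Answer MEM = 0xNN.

prologue: push r2 → mem[0xa7]=0x5a, sp=0xa7
prologue: push r4 → mem[0xa6]=0x74, sp=0xa6
body[0] xor  r4, r4, r5 → r4=0x78
body[1] add  r1, r6, r0 → r1=0x4b
body[2] add  r4, r4, #35 → r4=0x9b
body[3] add  r4, r3, r3 → r4=0xc2
body[4] sub  r2, r4, r2 → r2=0x68
epilogue: pop r4=0x74, sp=0xa7
epilogue: pop r2=0x5a, sp=0xa8
prologue pushed ['r2', 'r4'] at ['0xa7', '0xa6']

MEM = 0x74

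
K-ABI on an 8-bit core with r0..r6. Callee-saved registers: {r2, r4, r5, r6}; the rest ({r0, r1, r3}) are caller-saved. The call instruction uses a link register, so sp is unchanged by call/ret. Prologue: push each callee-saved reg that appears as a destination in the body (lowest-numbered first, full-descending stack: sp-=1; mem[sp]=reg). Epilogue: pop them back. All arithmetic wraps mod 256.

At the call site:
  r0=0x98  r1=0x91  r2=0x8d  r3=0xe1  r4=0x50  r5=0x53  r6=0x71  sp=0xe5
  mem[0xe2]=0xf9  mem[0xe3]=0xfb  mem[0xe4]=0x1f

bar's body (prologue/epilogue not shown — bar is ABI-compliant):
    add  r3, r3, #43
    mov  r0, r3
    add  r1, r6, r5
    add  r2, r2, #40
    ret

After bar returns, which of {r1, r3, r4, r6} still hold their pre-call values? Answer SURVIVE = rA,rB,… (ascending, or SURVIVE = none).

prologue: push r2 -> mem[0xe4]=0x8d, sp=0xe4
body[0] add  r3, r3, #43 -> r3=0x0c
body[1] mov  r0, r3 -> r0=0x0c
body[2] add  r1, r6, r5 -> r1=0xc4
body[3] add  r2, r2, #40 -> r2=0xb5
epilogue: pop r2=0x8d, sp=0xe5
r1: caller-saved, written=True
r3: caller-saved, written=True
r4: callee-saved, written=False
r6: callee-saved, written=False

SURVIVE = r4,r6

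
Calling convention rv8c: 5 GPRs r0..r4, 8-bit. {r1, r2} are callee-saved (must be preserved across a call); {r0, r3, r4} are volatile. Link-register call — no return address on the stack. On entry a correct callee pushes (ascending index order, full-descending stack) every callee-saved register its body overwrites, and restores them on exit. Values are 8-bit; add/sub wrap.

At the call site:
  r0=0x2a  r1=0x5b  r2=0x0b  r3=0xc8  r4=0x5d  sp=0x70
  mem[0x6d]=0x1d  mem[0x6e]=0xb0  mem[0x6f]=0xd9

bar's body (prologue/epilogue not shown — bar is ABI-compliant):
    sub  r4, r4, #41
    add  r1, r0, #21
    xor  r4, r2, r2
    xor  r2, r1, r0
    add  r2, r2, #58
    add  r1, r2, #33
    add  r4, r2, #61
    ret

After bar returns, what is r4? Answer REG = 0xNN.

prologue: push r1 -> mem[0x6f]=0x5b, sp=0x6f
prologue: push r2 -> mem[0x6e]=0x0b, sp=0x6e
body[0] sub  r4, r4, #41 -> r4=0x34
body[1] add  r1, r0, #21 -> r1=0x3f
body[2] xor  r4, r2, r2 -> r4=0x00
body[3] xor  r2, r1, r0 -> r2=0x15
body[4] add  r2, r2, #58 -> r2=0x4f
body[5] add  r1, r2, #33 -> r1=0x70
body[6] add  r4, r2, #61 -> r4=0x8c
epilogue: pop r2=0x0b, sp=0x6f
epilogue: pop r1=0x5b, sp=0x70
r4 is caller-saved -> body value

REG = 0x8c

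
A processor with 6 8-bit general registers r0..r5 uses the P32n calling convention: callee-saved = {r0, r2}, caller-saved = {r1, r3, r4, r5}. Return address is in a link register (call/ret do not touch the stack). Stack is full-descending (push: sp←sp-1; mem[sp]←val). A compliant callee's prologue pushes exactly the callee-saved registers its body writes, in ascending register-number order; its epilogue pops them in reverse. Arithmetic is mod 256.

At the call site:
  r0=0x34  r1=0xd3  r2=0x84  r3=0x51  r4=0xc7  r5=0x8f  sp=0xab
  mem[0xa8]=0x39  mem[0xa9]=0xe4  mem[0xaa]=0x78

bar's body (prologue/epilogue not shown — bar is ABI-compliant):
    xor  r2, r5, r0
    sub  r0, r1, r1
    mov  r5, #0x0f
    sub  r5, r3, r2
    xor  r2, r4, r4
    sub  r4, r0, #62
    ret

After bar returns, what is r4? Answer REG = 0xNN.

REG = 0xc2

prologue: push r0 -> mem[0xaa]=0x34, sp=0xaa
prologue: push r2 -> mem[0xa9]=0x84, sp=0xa9
body[0] xor  r2, r5, r0 -> r2=0xbb
body[1] sub  r0, r1, r1 -> r0=0x00
body[2] mov  r5, #0x0f -> r5=0x0f
body[3] sub  r5, r3, r2 -> r5=0x96
body[4] xor  r2, r4, r4 -> r2=0x00
body[5] sub  r4, r0, #62 -> r4=0xc2
epilogue: pop r2=0x84, sp=0xaa
epilogue: pop r0=0x34, sp=0xab
r4 is caller-saved -> body value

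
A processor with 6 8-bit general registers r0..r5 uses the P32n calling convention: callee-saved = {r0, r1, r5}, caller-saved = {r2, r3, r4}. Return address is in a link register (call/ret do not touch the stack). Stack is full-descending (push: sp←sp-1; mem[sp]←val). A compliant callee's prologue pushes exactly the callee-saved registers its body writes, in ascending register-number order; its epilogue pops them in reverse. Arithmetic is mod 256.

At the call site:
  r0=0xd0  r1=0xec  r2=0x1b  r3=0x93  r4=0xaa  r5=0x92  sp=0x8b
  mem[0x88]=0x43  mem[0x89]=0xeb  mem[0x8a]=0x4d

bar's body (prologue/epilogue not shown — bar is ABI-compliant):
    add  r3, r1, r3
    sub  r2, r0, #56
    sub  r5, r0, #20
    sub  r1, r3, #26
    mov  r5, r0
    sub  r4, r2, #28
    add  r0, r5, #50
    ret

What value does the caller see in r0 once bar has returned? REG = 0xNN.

prologue: push r0 -> mem[0x8a]=0xd0, sp=0x8a
prologue: push r1 -> mem[0x89]=0xec, sp=0x89
prologue: push r5 -> mem[0x88]=0x92, sp=0x88
body[0] add  r3, r1, r3 -> r3=0x7f
body[1] sub  r2, r0, #56 -> r2=0x98
body[2] sub  r5, r0, #20 -> r5=0xbc
body[3] sub  r1, r3, #26 -> r1=0x65
body[4] mov  r5, r0 -> r5=0xd0
body[5] sub  r4, r2, #28 -> r4=0x7c
body[6] add  r0, r5, #50 -> r0=0x02
epilogue: pop r5=0x92, sp=0x89
epilogue: pop r1=0xec, sp=0x8a
epilogue: pop r0=0xd0, sp=0x8b
r0 is callee-saved -> restored

REG = 0xd0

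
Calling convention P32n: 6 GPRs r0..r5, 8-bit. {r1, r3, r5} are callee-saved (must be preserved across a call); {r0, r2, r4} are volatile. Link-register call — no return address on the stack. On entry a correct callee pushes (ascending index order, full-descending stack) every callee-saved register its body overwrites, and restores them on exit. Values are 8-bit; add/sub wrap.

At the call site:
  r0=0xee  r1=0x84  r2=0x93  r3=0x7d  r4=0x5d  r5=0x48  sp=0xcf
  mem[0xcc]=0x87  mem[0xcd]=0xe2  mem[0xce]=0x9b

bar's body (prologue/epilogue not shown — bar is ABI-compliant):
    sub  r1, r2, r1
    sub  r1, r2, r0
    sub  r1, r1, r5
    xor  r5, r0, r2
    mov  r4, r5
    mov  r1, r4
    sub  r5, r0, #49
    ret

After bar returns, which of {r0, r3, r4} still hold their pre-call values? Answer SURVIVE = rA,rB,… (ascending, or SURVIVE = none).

prologue: push r1 → mem[0xce]=0x84, sp=0xce
prologue: push r5 → mem[0xcd]=0x48, sp=0xcd
body[0] sub  r1, r2, r1 → r1=0x0f
body[1] sub  r1, r2, r0 → r1=0xa5
body[2] sub  r1, r1, r5 → r1=0x5d
body[3] xor  r5, r0, r2 → r5=0x7d
body[4] mov  r4, r5 → r4=0x7d
body[5] mov  r1, r4 → r1=0x7d
body[6] sub  r5, r0, #49 → r5=0xbd
epilogue: pop r5=0x48, sp=0xce
epilogue: pop r1=0x84, sp=0xcf
r0: caller-saved, written=False
r3: callee-saved, written=False
r4: caller-saved, written=True

SURVIVE = r0,r3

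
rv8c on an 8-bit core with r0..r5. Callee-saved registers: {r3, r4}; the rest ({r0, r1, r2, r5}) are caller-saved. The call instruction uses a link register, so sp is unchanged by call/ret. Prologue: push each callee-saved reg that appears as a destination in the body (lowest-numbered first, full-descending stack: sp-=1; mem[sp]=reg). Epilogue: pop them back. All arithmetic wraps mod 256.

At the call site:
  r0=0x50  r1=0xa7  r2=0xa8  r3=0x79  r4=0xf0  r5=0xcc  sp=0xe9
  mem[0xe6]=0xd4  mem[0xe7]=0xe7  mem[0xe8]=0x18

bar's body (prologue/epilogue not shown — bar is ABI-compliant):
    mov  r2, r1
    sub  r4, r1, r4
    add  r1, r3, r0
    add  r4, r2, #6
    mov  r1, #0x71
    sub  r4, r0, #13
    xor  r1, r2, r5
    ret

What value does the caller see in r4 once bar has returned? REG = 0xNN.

REG = 0xf0

prologue: push r4 -> mem[0xe8]=0xf0, sp=0xe8
body[0] mov  r2, r1 -> r2=0xa7
body[1] sub  r4, r1, r4 -> r4=0xb7
body[2] add  r1, r3, r0 -> r1=0xc9
body[3] add  r4, r2, #6 -> r4=0xad
body[4] mov  r1, #0x71 -> r1=0x71
body[5] sub  r4, r0, #13 -> r4=0x43
body[6] xor  r1, r2, r5 -> r1=0x6b
epilogue: pop r4=0xf0, sp=0xe9
r4 is callee-saved -> restored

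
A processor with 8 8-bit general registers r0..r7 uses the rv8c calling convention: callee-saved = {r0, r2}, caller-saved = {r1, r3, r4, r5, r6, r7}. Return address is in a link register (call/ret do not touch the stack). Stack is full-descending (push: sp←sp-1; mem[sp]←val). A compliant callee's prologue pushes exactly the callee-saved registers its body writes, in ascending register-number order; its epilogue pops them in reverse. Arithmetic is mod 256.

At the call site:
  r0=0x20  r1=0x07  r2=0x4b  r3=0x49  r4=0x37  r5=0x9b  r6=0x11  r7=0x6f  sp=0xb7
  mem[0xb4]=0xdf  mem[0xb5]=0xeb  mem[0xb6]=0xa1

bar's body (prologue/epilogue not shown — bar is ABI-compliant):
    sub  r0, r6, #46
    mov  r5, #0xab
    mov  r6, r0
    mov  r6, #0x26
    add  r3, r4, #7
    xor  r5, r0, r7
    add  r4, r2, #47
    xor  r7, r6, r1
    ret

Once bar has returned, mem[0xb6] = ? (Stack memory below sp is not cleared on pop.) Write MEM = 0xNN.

MEM = 0x20

prologue: push r0 -> mem[0xb6]=0x20, sp=0xb6
body[0] sub  r0, r6, #46 -> r0=0xe3
body[1] mov  r5, #0xab -> r5=0xab
body[2] mov  r6, r0 -> r6=0xe3
body[3] mov  r6, #0x26 -> r6=0x26
body[4] add  r3, r4, #7 -> r3=0x3e
body[5] xor  r5, r0, r7 -> r5=0x8c
body[6] add  r4, r2, #47 -> r4=0x7a
body[7] xor  r7, r6, r1 -> r7=0x21
epilogue: pop r0=0x20, sp=0xb7
prologue pushed ['r0'] at ['0xb6']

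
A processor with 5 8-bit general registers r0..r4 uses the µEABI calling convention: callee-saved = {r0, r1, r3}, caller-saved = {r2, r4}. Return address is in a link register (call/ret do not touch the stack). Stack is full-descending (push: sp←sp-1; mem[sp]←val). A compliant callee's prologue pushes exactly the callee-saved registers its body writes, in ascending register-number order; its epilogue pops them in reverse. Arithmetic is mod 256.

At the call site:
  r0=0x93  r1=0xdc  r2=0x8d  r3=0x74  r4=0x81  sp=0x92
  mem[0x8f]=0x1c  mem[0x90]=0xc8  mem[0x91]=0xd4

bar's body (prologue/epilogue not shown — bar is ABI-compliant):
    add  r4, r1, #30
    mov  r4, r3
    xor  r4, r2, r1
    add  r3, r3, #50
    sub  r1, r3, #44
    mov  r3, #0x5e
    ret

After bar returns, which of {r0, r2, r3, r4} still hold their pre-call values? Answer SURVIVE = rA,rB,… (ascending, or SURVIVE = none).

SURVIVE = r0,r2,r3

prologue: push r1 → mem[0x91]=0xdc, sp=0x91
prologue: push r3 → mem[0x90]=0x74, sp=0x90
body[0] add  r4, r1, #30 → r4=0xfa
body[1] mov  r4, r3 → r4=0x74
body[2] xor  r4, r2, r1 → r4=0x51
body[3] add  r3, r3, #50 → r3=0xa6
body[4] sub  r1, r3, #44 → r1=0x7a
body[5] mov  r3, #0x5e → r3=0x5e
epilogue: pop r3=0x74, sp=0x91
epilogue: pop r1=0xdc, sp=0x92
r0: callee-saved, written=False
r2: caller-saved, written=False
r3: callee-saved, written=True
r4: caller-saved, written=True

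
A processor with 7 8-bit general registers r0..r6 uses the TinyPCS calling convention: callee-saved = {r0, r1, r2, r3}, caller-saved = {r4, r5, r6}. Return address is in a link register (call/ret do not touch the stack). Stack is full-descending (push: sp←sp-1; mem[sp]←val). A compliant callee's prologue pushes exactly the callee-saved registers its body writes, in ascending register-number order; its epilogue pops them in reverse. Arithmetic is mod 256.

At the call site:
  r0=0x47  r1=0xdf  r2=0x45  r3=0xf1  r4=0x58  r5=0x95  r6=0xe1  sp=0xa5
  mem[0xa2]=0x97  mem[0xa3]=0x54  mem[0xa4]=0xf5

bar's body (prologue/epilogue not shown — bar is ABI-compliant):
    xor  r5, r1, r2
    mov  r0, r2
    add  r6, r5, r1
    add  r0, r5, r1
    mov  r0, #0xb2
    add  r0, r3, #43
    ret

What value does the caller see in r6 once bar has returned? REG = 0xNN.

REG = 0x79

prologue: push r0 -> mem[0xa4]=0x47, sp=0xa4
body[0] xor  r5, r1, r2 -> r5=0x9a
body[1] mov  r0, r2 -> r0=0x45
body[2] add  r6, r5, r1 -> r6=0x79
body[3] add  r0, r5, r1 -> r0=0x79
body[4] mov  r0, #0xb2 -> r0=0xb2
body[5] add  r0, r3, #43 -> r0=0x1c
epilogue: pop r0=0x47, sp=0xa5
r6 is caller-saved -> body value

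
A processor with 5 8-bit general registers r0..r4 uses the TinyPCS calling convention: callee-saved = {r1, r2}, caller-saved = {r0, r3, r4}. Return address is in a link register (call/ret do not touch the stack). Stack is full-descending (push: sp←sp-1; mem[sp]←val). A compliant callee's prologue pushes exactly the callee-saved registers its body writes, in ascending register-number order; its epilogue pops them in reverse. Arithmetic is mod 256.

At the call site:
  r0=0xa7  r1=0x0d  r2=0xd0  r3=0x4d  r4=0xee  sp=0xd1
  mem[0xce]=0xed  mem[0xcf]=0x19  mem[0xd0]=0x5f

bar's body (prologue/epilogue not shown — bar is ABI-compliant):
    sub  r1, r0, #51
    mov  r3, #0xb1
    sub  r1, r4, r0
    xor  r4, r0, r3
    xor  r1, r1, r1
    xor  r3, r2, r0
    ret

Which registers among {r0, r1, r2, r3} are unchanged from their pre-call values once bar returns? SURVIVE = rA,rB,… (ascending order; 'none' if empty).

SURVIVE = r0,r1,r2

prologue: push r1 -> mem[0xd0]=0x0d, sp=0xd0
body[0] sub  r1, r0, #51 -> r1=0x74
body[1] mov  r3, #0xb1 -> r3=0xb1
body[2] sub  r1, r4, r0 -> r1=0x47
body[3] xor  r4, r0, r3 -> r4=0x16
body[4] xor  r1, r1, r1 -> r1=0x00
body[5] xor  r3, r2, r0 -> r3=0x77
epilogue: pop r1=0x0d, sp=0xd1
r0: caller-saved, written=False
r1: callee-saved, written=True
r2: callee-saved, written=False
r3: caller-saved, written=True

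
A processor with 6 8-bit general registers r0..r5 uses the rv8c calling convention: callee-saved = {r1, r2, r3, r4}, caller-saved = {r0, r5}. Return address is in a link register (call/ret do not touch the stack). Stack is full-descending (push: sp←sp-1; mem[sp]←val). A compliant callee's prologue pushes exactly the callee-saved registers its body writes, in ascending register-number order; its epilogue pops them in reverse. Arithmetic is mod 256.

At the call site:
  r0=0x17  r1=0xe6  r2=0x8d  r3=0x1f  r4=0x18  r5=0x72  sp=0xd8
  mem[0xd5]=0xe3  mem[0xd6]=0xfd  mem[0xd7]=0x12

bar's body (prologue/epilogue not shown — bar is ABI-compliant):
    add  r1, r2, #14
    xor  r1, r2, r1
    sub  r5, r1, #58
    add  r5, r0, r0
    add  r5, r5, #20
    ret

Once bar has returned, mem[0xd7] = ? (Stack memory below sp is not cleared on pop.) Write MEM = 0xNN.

prologue: push r1 → mem[0xd7]=0xe6, sp=0xd7
body[0] add  r1, r2, #14 → r1=0x9b
body[1] xor  r1, r2, r1 → r1=0x16
body[2] sub  r5, r1, #58 → r5=0xdc
body[3] add  r5, r0, r0 → r5=0x2e
body[4] add  r5, r5, #20 → r5=0x42
epilogue: pop r1=0xe6, sp=0xd8
prologue pushed ['r1'] at ['0xd7']

MEM = 0xe6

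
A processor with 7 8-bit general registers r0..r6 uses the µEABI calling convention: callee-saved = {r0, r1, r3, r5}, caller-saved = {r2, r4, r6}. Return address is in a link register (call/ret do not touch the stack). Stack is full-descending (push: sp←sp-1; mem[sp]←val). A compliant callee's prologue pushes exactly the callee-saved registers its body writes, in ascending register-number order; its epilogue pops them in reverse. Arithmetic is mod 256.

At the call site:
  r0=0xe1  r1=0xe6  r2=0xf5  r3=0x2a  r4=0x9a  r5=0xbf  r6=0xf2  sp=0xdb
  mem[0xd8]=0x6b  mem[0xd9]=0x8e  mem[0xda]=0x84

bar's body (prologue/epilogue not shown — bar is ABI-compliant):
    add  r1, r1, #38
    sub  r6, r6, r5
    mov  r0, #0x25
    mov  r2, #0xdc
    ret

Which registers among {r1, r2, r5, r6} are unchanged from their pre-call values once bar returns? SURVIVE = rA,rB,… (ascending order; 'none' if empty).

prologue: push r0 → mem[0xda]=0xe1, sp=0xda
prologue: push r1 → mem[0xd9]=0xe6, sp=0xd9
body[0] add  r1, r1, #38 → r1=0x0c
body[1] sub  r6, r6, r5 → r6=0x33
body[2] mov  r0, #0x25 → r0=0x25
body[3] mov  r2, #0xdc → r2=0xdc
epilogue: pop r1=0xe6, sp=0xda
epilogue: pop r0=0xe1, sp=0xdb
r1: callee-saved, written=True
r2: caller-saved, written=True
r5: callee-saved, written=False
r6: caller-saved, written=True

SURVIVE = r1,r5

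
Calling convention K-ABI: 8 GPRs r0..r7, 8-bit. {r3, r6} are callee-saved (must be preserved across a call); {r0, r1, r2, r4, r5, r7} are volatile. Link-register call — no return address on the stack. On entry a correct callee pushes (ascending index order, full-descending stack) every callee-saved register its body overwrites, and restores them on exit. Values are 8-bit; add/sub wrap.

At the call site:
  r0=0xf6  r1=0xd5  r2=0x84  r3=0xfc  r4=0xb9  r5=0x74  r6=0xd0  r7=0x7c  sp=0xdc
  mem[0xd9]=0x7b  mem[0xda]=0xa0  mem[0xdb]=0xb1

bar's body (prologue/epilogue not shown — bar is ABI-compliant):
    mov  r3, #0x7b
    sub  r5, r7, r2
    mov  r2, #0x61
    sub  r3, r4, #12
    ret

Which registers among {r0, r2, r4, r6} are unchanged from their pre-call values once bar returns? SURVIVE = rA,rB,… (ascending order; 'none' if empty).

prologue: push r3 → mem[0xdb]=0xfc, sp=0xdb
body[0] mov  r3, #0x7b → r3=0x7b
body[1] sub  r5, r7, r2 → r5=0xf8
body[2] mov  r2, #0x61 → r2=0x61
body[3] sub  r3, r4, #12 → r3=0xad
epilogue: pop r3=0xfc, sp=0xdc
r0: caller-saved, written=False
r2: caller-saved, written=True
r4: caller-saved, written=False
r6: callee-saved, written=False

SURVIVE = r0,r4,r6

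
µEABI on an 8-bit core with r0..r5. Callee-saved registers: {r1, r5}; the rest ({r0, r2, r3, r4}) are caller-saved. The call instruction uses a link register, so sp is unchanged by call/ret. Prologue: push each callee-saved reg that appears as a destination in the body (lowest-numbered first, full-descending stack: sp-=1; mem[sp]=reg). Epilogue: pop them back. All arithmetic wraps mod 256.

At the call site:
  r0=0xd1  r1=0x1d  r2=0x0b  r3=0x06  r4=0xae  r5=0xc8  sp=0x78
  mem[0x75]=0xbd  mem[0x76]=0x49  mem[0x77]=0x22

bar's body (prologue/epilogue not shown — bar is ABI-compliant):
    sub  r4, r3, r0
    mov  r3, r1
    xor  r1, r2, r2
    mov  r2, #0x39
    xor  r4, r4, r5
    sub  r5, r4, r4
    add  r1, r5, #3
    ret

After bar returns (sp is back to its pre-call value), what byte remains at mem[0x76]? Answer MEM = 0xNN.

MEM = 0xc8

prologue: push r1 → mem[0x77]=0x1d, sp=0x77
prologue: push r5 → mem[0x76]=0xc8, sp=0x76
body[0] sub  r4, r3, r0 → r4=0x35
body[1] mov  r3, r1 → r3=0x1d
body[2] xor  r1, r2, r2 → r1=0x00
body[3] mov  r2, #0x39 → r2=0x39
body[4] xor  r4, r4, r5 → r4=0xfd
body[5] sub  r5, r4, r4 → r5=0x00
body[6] add  r1, r5, #3 → r1=0x03
epilogue: pop r5=0xc8, sp=0x77
epilogue: pop r1=0x1d, sp=0x78
prologue pushed ['r1', 'r5'] at ['0x77', '0x76']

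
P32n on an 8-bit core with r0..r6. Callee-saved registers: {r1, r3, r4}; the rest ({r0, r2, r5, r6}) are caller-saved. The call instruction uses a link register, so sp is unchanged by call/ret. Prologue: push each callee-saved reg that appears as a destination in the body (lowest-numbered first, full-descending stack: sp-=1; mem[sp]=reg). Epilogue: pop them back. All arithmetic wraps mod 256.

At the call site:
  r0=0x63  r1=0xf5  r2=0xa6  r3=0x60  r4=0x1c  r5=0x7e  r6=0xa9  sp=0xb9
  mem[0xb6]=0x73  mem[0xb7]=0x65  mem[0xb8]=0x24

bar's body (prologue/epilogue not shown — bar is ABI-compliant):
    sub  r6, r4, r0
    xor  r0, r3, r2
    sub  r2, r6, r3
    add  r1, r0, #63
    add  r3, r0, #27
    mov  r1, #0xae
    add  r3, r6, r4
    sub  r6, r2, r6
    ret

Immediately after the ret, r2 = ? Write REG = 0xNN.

REG = 0x59

prologue: push r1 -> mem[0xb8]=0xf5, sp=0xb8
prologue: push r3 -> mem[0xb7]=0x60, sp=0xb7
body[0] sub  r6, r4, r0 -> r6=0xb9
body[1] xor  r0, r3, r2 -> r0=0xc6
body[2] sub  r2, r6, r3 -> r2=0x59
body[3] add  r1, r0, #63 -> r1=0x05
body[4] add  r3, r0, #27 -> r3=0xe1
body[5] mov  r1, #0xae -> r1=0xae
body[6] add  r3, r6, r4 -> r3=0xd5
body[7] sub  r6, r2, r6 -> r6=0xa0
epilogue: pop r3=0x60, sp=0xb8
epilogue: pop r1=0xf5, sp=0xb9
r2 is caller-saved -> body value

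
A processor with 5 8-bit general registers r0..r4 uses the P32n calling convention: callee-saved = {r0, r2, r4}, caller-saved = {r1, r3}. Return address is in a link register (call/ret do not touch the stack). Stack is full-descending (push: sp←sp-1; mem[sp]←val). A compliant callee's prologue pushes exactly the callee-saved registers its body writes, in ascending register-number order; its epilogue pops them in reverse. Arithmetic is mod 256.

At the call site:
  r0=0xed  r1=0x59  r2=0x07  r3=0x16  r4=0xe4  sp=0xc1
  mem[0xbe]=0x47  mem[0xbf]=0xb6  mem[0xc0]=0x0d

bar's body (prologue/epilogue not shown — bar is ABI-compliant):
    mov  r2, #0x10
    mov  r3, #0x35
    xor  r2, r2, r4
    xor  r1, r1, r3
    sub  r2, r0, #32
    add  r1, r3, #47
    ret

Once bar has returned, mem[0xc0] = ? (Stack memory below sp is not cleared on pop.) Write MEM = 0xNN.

prologue: push r2 → mem[0xc0]=0x07, sp=0xc0
body[0] mov  r2, #0x10 → r2=0x10
body[1] mov  r3, #0x35 → r3=0x35
body[2] xor  r2, r2, r4 → r2=0xf4
body[3] xor  r1, r1, r3 → r1=0x6c
body[4] sub  r2, r0, #32 → r2=0xcd
body[5] add  r1, r3, #47 → r1=0x64
epilogue: pop r2=0x07, sp=0xc1
prologue pushed ['r2'] at ['0xc0']

MEM = 0x07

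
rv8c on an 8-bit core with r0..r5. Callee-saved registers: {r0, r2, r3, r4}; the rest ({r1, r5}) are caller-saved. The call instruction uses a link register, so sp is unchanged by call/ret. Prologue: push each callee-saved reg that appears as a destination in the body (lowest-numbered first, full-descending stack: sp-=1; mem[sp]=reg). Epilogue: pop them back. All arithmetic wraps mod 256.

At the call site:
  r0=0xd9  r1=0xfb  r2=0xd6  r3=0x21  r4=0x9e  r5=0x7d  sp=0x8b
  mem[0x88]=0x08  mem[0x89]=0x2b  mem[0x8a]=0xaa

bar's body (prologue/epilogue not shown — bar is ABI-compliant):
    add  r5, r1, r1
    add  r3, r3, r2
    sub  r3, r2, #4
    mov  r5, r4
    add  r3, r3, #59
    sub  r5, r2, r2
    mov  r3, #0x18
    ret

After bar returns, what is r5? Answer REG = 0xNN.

prologue: push r3 → mem[0x8a]=0x21, sp=0x8a
body[0] add  r5, r1, r1 → r5=0xf6
body[1] add  r3, r3, r2 → r3=0xf7
body[2] sub  r3, r2, #4 → r3=0xd2
body[3] mov  r5, r4 → r5=0x9e
body[4] add  r3, r3, #59 → r3=0x0d
body[5] sub  r5, r2, r2 → r5=0x00
body[6] mov  r3, #0x18 → r3=0x18
epilogue: pop r3=0x21, sp=0x8b
r5 is caller-saved → body value

REG = 0x00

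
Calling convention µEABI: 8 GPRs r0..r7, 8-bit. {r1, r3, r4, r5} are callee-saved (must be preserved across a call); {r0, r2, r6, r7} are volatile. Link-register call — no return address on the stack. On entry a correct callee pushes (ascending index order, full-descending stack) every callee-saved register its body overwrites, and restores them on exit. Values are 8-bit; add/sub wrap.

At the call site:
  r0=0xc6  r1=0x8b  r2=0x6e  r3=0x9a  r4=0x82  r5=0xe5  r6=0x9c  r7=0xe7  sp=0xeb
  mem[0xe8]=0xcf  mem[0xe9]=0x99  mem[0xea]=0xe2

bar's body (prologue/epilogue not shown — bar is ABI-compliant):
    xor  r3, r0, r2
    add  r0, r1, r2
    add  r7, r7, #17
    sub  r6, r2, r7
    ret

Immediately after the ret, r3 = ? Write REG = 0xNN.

REG = 0x9a

prologue: push r3 -> mem[0xea]=0x9a, sp=0xea
body[0] xor  r3, r0, r2 -> r3=0xa8
body[1] add  r0, r1, r2 -> r0=0xf9
body[2] add  r7, r7, #17 -> r7=0xf8
body[3] sub  r6, r2, r7 -> r6=0x76
epilogue: pop r3=0x9a, sp=0xeb
r3 is callee-saved -> restored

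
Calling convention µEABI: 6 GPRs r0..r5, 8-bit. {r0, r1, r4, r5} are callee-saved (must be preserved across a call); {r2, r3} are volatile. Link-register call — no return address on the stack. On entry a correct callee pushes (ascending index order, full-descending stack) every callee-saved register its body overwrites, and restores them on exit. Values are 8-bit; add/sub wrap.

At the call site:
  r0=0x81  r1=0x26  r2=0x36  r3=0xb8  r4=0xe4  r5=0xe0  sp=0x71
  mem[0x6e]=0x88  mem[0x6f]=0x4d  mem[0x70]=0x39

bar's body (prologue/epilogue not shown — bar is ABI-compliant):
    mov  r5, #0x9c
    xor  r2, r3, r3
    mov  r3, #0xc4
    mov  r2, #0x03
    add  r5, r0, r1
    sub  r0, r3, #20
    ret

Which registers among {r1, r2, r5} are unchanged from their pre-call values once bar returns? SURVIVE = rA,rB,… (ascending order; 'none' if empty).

prologue: push r0 -> mem[0x70]=0x81, sp=0x70
prologue: push r5 -> mem[0x6f]=0xe0, sp=0x6f
body[0] mov  r5, #0x9c -> r5=0x9c
body[1] xor  r2, r3, r3 -> r2=0x00
body[2] mov  r3, #0xc4 -> r3=0xc4
body[3] mov  r2, #0x03 -> r2=0x03
body[4] add  r5, r0, r1 -> r5=0xa7
body[5] sub  r0, r3, #20 -> r0=0xb0
epilogue: pop r5=0xe0, sp=0x70
epilogue: pop r0=0x81, sp=0x71
r1: callee-saved, written=False
r2: caller-saved, written=True
r5: callee-saved, written=True

SURVIVE = r1,r5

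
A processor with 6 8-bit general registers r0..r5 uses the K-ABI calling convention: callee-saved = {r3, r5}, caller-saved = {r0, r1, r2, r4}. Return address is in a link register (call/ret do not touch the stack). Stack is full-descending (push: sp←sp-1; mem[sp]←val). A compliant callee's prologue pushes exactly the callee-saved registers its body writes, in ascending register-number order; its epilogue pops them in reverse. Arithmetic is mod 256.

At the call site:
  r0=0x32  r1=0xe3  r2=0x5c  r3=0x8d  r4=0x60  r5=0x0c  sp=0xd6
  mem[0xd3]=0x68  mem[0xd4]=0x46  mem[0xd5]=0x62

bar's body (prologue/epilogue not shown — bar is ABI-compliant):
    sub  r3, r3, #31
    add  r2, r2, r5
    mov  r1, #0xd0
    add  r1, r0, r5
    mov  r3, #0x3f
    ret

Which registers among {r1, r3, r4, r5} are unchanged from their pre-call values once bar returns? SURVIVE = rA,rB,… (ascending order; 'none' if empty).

SURVIVE = r3,r4,r5

prologue: push r3 -> mem[0xd5]=0x8d, sp=0xd5
body[0] sub  r3, r3, #31 -> r3=0x6e
body[1] add  r2, r2, r5 -> r2=0x68
body[2] mov  r1, #0xd0 -> r1=0xd0
body[3] add  r1, r0, r5 -> r1=0x3e
body[4] mov  r3, #0x3f -> r3=0x3f
epilogue: pop r3=0x8d, sp=0xd6
r1: caller-saved, written=True
r3: callee-saved, written=True
r4: caller-saved, written=False
r5: callee-saved, written=False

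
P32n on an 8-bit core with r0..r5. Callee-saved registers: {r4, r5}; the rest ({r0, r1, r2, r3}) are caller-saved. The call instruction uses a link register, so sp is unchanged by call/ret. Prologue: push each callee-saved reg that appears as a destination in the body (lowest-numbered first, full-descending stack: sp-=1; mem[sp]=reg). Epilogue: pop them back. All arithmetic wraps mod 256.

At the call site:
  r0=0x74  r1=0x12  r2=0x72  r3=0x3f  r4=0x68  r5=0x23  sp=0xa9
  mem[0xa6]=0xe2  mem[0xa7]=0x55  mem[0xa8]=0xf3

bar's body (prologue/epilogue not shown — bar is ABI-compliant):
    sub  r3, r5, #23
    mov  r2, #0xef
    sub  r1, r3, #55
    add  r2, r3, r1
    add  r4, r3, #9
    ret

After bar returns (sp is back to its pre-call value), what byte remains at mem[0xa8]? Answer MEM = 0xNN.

MEM = 0x68

prologue: push r4 → mem[0xa8]=0x68, sp=0xa8
body[0] sub  r3, r5, #23 → r3=0x0c
body[1] mov  r2, #0xef → r2=0xef
body[2] sub  r1, r3, #55 → r1=0xd5
body[3] add  r2, r3, r1 → r2=0xe1
body[4] add  r4, r3, #9 → r4=0x15
epilogue: pop r4=0x68, sp=0xa9
prologue pushed ['r4'] at ['0xa8']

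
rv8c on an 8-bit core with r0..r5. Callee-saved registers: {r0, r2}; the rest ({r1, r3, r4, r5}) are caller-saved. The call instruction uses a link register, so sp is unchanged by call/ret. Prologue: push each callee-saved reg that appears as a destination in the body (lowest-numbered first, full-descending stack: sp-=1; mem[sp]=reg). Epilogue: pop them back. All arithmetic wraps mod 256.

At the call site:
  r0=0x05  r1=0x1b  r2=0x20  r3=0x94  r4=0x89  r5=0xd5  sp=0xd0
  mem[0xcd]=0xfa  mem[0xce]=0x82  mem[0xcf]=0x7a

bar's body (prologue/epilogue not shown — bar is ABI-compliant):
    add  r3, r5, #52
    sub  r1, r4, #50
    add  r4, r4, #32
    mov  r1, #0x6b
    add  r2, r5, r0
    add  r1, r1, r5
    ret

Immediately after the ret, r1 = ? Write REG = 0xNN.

REG = 0x40

prologue: push r2 → mem[0xcf]=0x20, sp=0xcf
body[0] add  r3, r5, #52 → r3=0x09
body[1] sub  r1, r4, #50 → r1=0x57
body[2] add  r4, r4, #32 → r4=0xa9
body[3] mov  r1, #0x6b → r1=0x6b
body[4] add  r2, r5, r0 → r2=0xda
body[5] add  r1, r1, r5 → r1=0x40
epilogue: pop r2=0x20, sp=0xd0
r1 is caller-saved → body value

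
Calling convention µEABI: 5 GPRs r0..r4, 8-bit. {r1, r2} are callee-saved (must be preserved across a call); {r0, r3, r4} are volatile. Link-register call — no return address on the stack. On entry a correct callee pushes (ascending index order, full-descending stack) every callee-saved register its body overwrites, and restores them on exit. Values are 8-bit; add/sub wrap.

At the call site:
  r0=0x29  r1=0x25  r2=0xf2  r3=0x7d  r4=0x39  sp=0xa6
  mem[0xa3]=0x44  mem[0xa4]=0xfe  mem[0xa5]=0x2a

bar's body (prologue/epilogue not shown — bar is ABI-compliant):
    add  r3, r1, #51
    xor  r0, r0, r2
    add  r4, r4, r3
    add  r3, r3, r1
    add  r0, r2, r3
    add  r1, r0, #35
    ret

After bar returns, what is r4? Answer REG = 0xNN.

prologue: push r1 → mem[0xa5]=0x25, sp=0xa5
body[0] add  r3, r1, #51 → r3=0x58
body[1] xor  r0, r0, r2 → r0=0xdb
body[2] add  r4, r4, r3 → r4=0x91
body[3] add  r3, r3, r1 → r3=0x7d
body[4] add  r0, r2, r3 → r0=0x6f
body[5] add  r1, r0, #35 → r1=0x92
epilogue: pop r1=0x25, sp=0xa6
r4 is caller-saved → body value

REG = 0x91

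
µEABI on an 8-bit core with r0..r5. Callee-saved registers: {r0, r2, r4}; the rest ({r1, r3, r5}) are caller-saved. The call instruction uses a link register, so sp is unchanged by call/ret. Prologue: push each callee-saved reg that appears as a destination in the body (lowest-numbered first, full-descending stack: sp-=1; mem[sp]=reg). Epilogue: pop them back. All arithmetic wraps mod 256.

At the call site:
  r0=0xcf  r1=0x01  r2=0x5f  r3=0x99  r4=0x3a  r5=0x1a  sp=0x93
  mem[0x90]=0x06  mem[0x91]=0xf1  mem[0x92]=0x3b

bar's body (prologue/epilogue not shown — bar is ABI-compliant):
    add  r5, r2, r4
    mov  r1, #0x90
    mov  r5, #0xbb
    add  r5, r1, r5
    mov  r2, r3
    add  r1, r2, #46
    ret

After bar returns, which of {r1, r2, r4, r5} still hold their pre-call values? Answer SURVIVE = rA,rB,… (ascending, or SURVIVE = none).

prologue: push r2 → mem[0x92]=0x5f, sp=0x92
body[0] add  r5, r2, r4 → r5=0x99
body[1] mov  r1, #0x90 → r1=0x90
body[2] mov  r5, #0xbb → r5=0xbb
body[3] add  r5, r1, r5 → r5=0x4b
body[4] mov  r2, r3 → r2=0x99
body[5] add  r1, r2, #46 → r1=0xc7
epilogue: pop r2=0x5f, sp=0x93
r1: caller-saved, written=True
r2: callee-saved, written=True
r4: callee-saved, written=False
r5: caller-saved, written=True

SURVIVE = r2,r4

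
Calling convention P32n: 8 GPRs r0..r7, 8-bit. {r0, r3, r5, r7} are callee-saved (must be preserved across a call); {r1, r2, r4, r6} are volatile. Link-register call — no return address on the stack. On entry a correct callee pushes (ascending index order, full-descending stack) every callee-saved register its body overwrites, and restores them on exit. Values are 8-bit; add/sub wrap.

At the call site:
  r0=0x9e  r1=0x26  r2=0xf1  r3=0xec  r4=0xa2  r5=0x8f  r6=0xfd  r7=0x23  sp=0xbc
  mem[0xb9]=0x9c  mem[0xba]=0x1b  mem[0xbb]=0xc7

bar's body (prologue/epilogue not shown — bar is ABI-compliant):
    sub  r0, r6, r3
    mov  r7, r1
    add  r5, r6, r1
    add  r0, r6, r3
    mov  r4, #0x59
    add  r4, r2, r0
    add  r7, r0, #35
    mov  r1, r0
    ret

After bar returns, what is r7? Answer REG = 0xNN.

REG = 0x23

prologue: push r0 → mem[0xbb]=0x9e, sp=0xbb
prologue: push r5 → mem[0xba]=0x8f, sp=0xba
prologue: push r7 → mem[0xb9]=0x23, sp=0xb9
body[0] sub  r0, r6, r3 → r0=0x11
body[1] mov  r7, r1 → r7=0x26
body[2] add  r5, r6, r1 → r5=0x23
body[3] add  r0, r6, r3 → r0=0xe9
body[4] mov  r4, #0x59 → r4=0x59
body[5] add  r4, r2, r0 → r4=0xda
body[6] add  r7, r0, #35 → r7=0x0c
body[7] mov  r1, r0 → r1=0xe9
epilogue: pop r7=0x23, sp=0xba
epilogue: pop r5=0x8f, sp=0xbb
epilogue: pop r0=0x9e, sp=0xbc
r7 is callee-saved → restored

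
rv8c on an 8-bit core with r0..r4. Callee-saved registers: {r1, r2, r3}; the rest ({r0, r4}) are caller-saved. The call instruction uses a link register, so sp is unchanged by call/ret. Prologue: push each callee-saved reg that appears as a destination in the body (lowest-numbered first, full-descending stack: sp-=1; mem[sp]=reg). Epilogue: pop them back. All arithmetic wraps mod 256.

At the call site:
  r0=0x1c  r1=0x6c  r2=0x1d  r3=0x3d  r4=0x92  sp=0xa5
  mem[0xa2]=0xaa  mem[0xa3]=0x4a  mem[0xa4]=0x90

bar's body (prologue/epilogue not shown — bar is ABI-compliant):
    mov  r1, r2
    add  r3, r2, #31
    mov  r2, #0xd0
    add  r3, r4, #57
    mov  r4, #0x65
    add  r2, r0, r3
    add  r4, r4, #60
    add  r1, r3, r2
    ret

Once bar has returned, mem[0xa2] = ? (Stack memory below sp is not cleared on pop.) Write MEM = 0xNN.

MEM = 0x3d

prologue: push r1 → mem[0xa4]=0x6c, sp=0xa4
prologue: push r2 → mem[0xa3]=0x1d, sp=0xa3
prologue: push r3 → mem[0xa2]=0x3d, sp=0xa2
body[0] mov  r1, r2 → r1=0x1d
body[1] add  r3, r2, #31 → r3=0x3c
body[2] mov  r2, #0xd0 → r2=0xd0
body[3] add  r3, r4, #57 → r3=0xcb
body[4] mov  r4, #0x65 → r4=0x65
body[5] add  r2, r0, r3 → r2=0xe7
body[6] add  r4, r4, #60 → r4=0xa1
body[7] add  r1, r3, r2 → r1=0xb2
epilogue: pop r3=0x3d, sp=0xa3
epilogue: pop r2=0x1d, sp=0xa4
epilogue: pop r1=0x6c, sp=0xa5
prologue pushed ['r1', 'r2', 'r3'] at ['0xa4', '0xa3', '0xa2']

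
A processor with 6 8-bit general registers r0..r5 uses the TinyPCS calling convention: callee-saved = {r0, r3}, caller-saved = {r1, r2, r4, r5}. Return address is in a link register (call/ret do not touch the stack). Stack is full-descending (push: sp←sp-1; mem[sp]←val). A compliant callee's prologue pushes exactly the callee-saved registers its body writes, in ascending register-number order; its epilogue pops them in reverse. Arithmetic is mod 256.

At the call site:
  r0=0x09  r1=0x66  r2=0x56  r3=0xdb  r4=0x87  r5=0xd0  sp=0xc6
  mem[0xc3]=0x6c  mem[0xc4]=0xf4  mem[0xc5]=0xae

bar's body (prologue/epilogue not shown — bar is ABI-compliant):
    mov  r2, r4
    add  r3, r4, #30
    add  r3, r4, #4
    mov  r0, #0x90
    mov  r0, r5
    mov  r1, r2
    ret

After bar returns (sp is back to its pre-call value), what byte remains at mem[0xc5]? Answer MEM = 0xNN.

prologue: push r0 → mem[0xc5]=0x09, sp=0xc5
prologue: push r3 → mem[0xc4]=0xdb, sp=0xc4
body[0] mov  r2, r4 → r2=0x87
body[1] add  r3, r4, #30 → r3=0xa5
body[2] add  r3, r4, #4 → r3=0x8b
body[3] mov  r0, #0x90 → r0=0x90
body[4] mov  r0, r5 → r0=0xd0
body[5] mov  r1, r2 → r1=0x87
epilogue: pop r3=0xdb, sp=0xc5
epilogue: pop r0=0x09, sp=0xc6
prologue pushed ['r0', 'r3'] at ['0xc5', '0xc4']

MEM = 0x09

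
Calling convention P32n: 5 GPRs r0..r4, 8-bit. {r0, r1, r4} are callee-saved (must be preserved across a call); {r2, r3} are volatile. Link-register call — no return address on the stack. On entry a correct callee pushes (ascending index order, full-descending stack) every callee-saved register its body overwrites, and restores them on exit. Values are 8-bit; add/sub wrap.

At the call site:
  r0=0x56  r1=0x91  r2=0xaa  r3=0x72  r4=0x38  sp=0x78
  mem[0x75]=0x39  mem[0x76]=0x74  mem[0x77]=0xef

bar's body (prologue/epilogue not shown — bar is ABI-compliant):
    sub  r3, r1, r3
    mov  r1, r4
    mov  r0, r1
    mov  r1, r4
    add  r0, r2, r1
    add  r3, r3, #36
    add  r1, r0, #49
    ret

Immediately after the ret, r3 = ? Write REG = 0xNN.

REG = 0x43

prologue: push r0 → mem[0x77]=0x56, sp=0x77
prologue: push r1 → mem[0x76]=0x91, sp=0x76
body[0] sub  r3, r1, r3 → r3=0x1f
body[1] mov  r1, r4 → r1=0x38
body[2] mov  r0, r1 → r0=0x38
body[3] mov  r1, r4 → r1=0x38
body[4] add  r0, r2, r1 → r0=0xe2
body[5] add  r3, r3, #36 → r3=0x43
body[6] add  r1, r0, #49 → r1=0x13
epilogue: pop r1=0x91, sp=0x77
epilogue: pop r0=0x56, sp=0x78
r3 is caller-saved → body value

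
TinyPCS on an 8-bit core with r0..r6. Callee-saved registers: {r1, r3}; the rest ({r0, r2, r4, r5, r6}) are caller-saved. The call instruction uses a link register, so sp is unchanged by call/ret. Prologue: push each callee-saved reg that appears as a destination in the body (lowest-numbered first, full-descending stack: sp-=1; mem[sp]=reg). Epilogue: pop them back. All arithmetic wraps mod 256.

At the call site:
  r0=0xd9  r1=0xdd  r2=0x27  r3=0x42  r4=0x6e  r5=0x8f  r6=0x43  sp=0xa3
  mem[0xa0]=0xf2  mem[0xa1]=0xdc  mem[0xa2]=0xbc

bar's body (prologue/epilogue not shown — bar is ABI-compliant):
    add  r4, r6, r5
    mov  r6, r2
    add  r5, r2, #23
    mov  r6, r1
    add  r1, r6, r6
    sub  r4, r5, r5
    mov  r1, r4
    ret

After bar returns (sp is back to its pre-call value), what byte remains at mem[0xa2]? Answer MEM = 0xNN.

prologue: push r1 -> mem[0xa2]=0xdd, sp=0xa2
body[0] add  r4, r6, r5 -> r4=0xd2
body[1] mov  r6, r2 -> r6=0x27
body[2] add  r5, r2, #23 -> r5=0x3e
body[3] mov  r6, r1 -> r6=0xdd
body[4] add  r1, r6, r6 -> r1=0xba
body[5] sub  r4, r5, r5 -> r4=0x00
body[6] mov  r1, r4 -> r1=0x00
epilogue: pop r1=0xdd, sp=0xa3
prologue pushed ['r1'] at ['0xa2']

MEM = 0xdd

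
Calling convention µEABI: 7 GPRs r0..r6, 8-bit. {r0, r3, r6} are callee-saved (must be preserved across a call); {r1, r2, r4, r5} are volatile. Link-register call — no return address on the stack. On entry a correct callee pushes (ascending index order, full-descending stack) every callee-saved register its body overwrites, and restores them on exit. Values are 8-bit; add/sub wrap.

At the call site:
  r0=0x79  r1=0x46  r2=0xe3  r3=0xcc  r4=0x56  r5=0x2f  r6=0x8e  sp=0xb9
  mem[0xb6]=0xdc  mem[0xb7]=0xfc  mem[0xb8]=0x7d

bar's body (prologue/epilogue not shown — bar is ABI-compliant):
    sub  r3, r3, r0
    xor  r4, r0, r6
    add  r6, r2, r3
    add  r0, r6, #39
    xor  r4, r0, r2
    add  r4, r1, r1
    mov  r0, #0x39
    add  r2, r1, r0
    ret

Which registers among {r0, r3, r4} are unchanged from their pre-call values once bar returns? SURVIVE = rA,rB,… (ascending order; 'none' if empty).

SURVIVE = r0,r3

prologue: push r0 -> mem[0xb8]=0x79, sp=0xb8
prologue: push r3 -> mem[0xb7]=0xcc, sp=0xb7
prologue: push r6 -> mem[0xb6]=0x8e, sp=0xb6
body[0] sub  r3, r3, r0 -> r3=0x53
body[1] xor  r4, r0, r6 -> r4=0xf7
body[2] add  r6, r2, r3 -> r6=0x36
body[3] add  r0, r6, #39 -> r0=0x5d
body[4] xor  r4, r0, r2 -> r4=0xbe
body[5] add  r4, r1, r1 -> r4=0x8c
body[6] mov  r0, #0x39 -> r0=0x39
body[7] add  r2, r1, r0 -> r2=0x7f
epilogue: pop r6=0x8e, sp=0xb7
epilogue: pop r3=0xcc, sp=0xb8
epilogue: pop r0=0x79, sp=0xb9
r0: callee-saved, written=True
r3: callee-saved, written=True
r4: caller-saved, written=True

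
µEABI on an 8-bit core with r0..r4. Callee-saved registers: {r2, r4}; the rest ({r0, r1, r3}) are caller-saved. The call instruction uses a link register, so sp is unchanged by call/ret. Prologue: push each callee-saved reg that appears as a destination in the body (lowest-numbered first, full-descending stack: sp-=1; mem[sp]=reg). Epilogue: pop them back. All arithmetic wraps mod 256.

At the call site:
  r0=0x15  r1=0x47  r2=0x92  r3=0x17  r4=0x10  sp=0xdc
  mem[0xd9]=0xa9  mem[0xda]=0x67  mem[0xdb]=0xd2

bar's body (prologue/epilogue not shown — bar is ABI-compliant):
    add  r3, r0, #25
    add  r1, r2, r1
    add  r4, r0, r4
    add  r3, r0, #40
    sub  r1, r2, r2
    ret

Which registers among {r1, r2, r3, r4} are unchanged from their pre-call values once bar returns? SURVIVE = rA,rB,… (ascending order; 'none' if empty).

prologue: push r4 -> mem[0xdb]=0x10, sp=0xdb
body[0] add  r3, r0, #25 -> r3=0x2e
body[1] add  r1, r2, r1 -> r1=0xd9
body[2] add  r4, r0, r4 -> r4=0x25
body[3] add  r3, r0, #40 -> r3=0x3d
body[4] sub  r1, r2, r2 -> r1=0x00
epilogue: pop r4=0x10, sp=0xdc
r1: caller-saved, written=True
r2: callee-saved, written=False
r3: caller-saved, written=True
r4: callee-saved, written=True

SURVIVE = r2,r4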